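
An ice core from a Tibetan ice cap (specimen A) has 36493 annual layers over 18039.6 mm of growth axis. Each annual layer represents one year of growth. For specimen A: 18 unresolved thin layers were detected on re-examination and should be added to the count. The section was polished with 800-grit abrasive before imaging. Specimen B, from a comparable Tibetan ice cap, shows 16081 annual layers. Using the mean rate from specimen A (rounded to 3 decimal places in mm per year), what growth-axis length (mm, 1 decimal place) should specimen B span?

7944.0 mm

Specimen A: after corrections the count is 36493 + 18 = 36511 annual layers.
A: Extension rate ≈ 18039.6 / 36511 = 0.494 mm/year.
Length of B = 0.494 × 16081 = 7944.0 mm.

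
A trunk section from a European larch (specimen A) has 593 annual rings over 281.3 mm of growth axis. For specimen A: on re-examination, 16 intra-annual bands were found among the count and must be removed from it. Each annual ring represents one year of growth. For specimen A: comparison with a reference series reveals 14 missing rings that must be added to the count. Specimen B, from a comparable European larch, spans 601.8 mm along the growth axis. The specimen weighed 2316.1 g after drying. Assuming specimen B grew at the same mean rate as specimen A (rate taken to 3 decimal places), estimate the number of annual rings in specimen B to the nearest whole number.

1264 annual rings

Specimen A: adjusted count: 593 − 16 + 14 = 591 annual rings.
A: Mean rate = 281.3 mm / 591 years ≈ 0.476 mm/year.
For B, 601.8 / 0.476 = 1264.29 years ≈ 1264 annual rings.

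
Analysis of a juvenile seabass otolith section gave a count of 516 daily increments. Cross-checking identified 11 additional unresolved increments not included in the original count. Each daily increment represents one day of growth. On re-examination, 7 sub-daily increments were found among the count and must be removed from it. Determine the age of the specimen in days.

520 d

Correcting the raw count gives 516 − 7 + 11 = 520 true daily increments.
One daily increment per day makes the duration 520 days.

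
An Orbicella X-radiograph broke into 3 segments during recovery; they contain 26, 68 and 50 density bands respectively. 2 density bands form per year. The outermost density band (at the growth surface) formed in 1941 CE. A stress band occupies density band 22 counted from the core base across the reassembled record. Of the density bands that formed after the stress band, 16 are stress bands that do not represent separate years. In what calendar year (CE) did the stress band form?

1888 CE

Total density bands = 26 + 68 + 50 = 144.
144 − 22 = 122 density bands lie beyond the stress band toward the growth surface.
122 − 16 false = 106 true density bands after the stress band.
Dividing by 2 density bands per year: 106 / 2 = 53 years.
The density band at the growth surface is 1941 CE, so the stress band dates to 1941 − 53 = 1888 CE.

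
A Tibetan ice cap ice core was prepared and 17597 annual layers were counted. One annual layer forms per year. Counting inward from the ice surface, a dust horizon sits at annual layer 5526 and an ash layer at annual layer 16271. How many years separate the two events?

Separation: 16271 − 5526 = 10745 annual layers.
That is 10745 years at one annual layer per year.

10745 years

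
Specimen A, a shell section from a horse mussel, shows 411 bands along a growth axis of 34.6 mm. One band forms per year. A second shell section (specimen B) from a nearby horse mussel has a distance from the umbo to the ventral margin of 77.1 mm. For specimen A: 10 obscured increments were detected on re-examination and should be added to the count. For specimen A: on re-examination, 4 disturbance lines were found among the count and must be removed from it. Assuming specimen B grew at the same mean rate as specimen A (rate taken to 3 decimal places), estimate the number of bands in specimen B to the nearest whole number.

Specimen A: adjusted count: 411 − 4 + 10 = 417 bands.
A: Mean rate = 34.6 mm / 417 years ≈ 0.083 mm per year.
Specimen B: 77.1 mm / 0.083 mm per year = 928.92 years ≈ 929 bands.

929 bands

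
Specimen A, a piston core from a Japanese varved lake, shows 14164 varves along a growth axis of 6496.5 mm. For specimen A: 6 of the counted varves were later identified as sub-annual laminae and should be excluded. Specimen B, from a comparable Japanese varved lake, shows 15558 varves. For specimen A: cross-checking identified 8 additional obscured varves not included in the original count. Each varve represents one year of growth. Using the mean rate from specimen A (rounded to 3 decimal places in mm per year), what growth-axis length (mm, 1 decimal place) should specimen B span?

7141.1 mm

Specimen A: after corrections the count is 14164 − 6 + 8 = 14166 varves.
A: 6496.5 mm over 14166 years gives 6496.5 / 14166 ≈ 0.459 mm/year.
Length of B = 0.459 × 15558 = 7141.1 mm.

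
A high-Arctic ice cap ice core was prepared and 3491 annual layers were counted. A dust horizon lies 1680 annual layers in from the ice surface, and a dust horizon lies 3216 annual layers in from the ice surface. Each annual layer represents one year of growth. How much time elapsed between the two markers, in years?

The two markers are separated by 3216 − 1680 = 1536 annual layers.
At one annual layer per year, 1536 years elapsed between them.

1536 yr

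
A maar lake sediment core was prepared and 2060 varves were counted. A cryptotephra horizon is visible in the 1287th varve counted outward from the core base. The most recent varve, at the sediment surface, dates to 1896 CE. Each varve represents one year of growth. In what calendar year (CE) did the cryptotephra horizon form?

1123 CE

The cryptotephra horizon sits at varve 1287 from the core base, so 2060 − 1287 = 773 varves formed after it.
The varve at the sediment surface is 1896 CE, so the cryptotephra horizon dates to 1896 − 773 = 1123 CE.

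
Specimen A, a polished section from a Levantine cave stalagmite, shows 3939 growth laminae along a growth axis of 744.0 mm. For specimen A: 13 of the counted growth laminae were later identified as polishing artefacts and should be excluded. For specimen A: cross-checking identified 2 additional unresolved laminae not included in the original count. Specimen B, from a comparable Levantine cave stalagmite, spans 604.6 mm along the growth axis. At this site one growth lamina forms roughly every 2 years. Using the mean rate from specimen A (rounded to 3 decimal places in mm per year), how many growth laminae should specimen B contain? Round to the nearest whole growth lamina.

3182 growth laminae

Specimen A: correcting the raw count gives 3939 − 13 + 2 = 3928 true growth laminae.
Specimen A: 3928 growth laminae at 2 years each span 3928 × 2 = 7856 years.
A: 744.0 mm over 7856 years gives 744.0 / 7856 ≈ 0.095 mm per year.
B spans 604.6 / 0.095 = 6364.21 years; at 2 years per growth lamina that is 6364.21 / 2 ≈ 3182 growth laminae.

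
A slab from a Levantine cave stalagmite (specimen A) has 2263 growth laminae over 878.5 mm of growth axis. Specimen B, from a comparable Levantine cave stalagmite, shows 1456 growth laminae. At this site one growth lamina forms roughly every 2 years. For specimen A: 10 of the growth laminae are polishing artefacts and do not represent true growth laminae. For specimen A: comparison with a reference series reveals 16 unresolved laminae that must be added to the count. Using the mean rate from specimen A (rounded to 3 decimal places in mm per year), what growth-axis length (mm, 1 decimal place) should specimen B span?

Specimen A: true growth lamina count = 2263 − 10 + 16 = 2269.
Specimen A: at 2 years per growth lamina, 2269 × 2 = 4538 years.
A: Mean rate = 878.5 mm / 4538 years ≈ 0.194 mm/yr.
Specimen B: at 2 years per growth lamina, 1456 × 2 = 2912 years. B's length ≈ 0.194 × 2912 = 564.9 mm.

564.9 mm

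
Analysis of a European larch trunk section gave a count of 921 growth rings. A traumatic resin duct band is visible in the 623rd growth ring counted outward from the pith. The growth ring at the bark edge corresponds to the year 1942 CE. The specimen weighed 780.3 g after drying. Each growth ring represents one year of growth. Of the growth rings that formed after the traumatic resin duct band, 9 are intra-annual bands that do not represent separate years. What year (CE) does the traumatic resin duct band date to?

1653 CE

Between growth ring 623 and the bark edge there are 921 − 623 = 298 growth rings.
Removing the 9 false growth rings leaves 298 − 9 = 289 true growth rings beyond the traumatic resin duct band.
Counting back 289 years from 1942 CE places the traumatic resin duct band in 1942 − 289 = 1653 CE.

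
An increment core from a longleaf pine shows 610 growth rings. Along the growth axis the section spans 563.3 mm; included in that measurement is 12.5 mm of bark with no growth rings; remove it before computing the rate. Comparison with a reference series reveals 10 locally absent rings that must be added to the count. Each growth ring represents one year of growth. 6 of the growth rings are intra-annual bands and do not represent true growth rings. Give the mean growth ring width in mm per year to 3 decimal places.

Adjusted count: 610 − 6 + 10 = 614 growth rings.
The growth record spans 563.3 − 12.5 = 550.8 mm.
550.8 mm over 614 years gives 550.8 / 614 ≈ 0.897 mm per year.

0.897 mm per year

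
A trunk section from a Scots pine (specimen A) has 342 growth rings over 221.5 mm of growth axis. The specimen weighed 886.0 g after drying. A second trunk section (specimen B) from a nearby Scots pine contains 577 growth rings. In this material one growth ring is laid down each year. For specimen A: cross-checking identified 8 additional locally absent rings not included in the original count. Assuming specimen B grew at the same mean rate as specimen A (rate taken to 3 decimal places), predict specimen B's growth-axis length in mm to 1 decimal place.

Specimen A: true growth ring count = 342 + 8 = 350.
A: Extension rate ≈ 221.5 / 350 = 0.633 mm/year.
Length of B = 0.633 × 577 = 365.2 mm.

365.2 mm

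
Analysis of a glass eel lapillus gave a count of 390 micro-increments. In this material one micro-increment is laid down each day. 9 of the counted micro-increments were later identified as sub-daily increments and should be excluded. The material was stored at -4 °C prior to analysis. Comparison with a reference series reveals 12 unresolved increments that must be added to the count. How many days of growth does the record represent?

393 d

After corrections the count is 390 − 9 + 12 = 393 micro-increments.
One micro-increment per day makes the duration 393 days.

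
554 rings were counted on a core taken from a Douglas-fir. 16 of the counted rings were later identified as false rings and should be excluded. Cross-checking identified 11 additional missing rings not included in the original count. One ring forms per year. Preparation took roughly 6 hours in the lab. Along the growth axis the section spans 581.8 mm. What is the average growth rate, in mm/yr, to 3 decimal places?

Correcting the raw count gives 554 − 16 + 11 = 549 true rings.
Extension rate ≈ 581.8 / 549 = 1.060 mm/yr.

1.060 mm/yr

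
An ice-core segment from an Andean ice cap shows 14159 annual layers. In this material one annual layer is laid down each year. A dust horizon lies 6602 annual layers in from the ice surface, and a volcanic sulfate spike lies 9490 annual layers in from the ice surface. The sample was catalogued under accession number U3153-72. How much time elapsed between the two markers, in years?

Separation: 9490 − 6602 = 2888 annual layers.
That is 2888 years at one annual layer per year.

2888 years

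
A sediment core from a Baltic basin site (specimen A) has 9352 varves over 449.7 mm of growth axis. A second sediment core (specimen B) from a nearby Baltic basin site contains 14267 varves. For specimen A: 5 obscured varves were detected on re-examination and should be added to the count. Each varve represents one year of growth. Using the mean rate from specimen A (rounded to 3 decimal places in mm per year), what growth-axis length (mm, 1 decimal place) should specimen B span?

684.8 mm

Specimen A: adjusted count: 9352 + 5 = 9357 varves.
A: Extension rate ≈ 449.7 / 9357 = 0.048 mm/yr.
Length of B = 0.048 × 14267 = 684.8 mm.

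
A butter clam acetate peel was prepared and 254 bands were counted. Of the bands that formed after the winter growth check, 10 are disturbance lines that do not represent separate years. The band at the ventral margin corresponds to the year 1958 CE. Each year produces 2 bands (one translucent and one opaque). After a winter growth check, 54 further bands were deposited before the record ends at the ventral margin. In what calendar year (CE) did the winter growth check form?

54 bands post-date the winter growth check.
54 − 10 false = 44 true bands after the winter growth check.
With 2 bands per year, 44 / 2 = 22 years.
1958 − 22 = 1936 CE.

1936 CE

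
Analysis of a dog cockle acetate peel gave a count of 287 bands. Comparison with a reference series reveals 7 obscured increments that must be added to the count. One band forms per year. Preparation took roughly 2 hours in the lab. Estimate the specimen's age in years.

294 years

After corrections the count is 287 + 7 = 294 bands.
At one band per year, that is 294 years.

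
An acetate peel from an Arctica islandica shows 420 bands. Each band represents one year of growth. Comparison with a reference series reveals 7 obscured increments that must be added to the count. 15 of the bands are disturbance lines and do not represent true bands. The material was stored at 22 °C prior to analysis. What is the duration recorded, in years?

Adjusted count: 420 − 15 + 7 = 412 bands.
With a one-to-one band periodicity this is 412 years.

412 years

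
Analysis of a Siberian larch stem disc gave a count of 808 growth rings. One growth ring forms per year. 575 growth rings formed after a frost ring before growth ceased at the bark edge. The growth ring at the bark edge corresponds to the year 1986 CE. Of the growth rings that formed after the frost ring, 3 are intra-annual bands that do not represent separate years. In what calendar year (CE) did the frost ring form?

575 growth rings post-date the frost ring.
575 − 3 false = 572 true growth rings after the frost ring.
The growth ring at the bark edge is 1986 CE, so the frost ring dates to 1986 − 572 = 1414 CE.

1414 CE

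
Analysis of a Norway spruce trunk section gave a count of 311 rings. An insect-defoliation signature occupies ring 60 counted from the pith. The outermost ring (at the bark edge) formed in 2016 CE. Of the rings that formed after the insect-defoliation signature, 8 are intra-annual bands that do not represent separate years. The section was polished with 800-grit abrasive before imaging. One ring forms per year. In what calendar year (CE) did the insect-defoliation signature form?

Between ring 60 and the bark edge there are 311 − 60 = 251 rings.
Removing the 8 false rings leaves 251 − 8 = 243 true rings beyond the insect-defoliation signature.
The ring at the bark edge is 2016 CE, so the insect-defoliation signature dates to 2016 − 243 = 1773 CE.

1773 CE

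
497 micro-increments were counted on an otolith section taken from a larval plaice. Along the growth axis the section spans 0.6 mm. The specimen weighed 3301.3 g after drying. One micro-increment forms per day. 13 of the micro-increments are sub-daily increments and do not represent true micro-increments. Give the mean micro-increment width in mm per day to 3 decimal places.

Adjusted count: 497 − 13 = 484 micro-increments.
Mean rate = 0.6 mm / 484 days ≈ 0.001 mm per day.

0.001 mm per day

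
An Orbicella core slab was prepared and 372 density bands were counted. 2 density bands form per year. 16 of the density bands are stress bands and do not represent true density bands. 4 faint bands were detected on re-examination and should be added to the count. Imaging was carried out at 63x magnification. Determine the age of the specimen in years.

After corrections the count is 372 − 16 + 4 = 360 density bands.
Dividing by 2 density bands per year: 360 / 2 = 180 years.

180 yr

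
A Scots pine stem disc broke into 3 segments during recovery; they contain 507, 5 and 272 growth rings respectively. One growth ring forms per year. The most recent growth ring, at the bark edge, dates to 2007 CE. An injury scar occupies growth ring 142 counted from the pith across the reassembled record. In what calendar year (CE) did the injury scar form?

Total growth rings = 507 + 5 + 272 = 784.
784 − 142 = 642 growth rings lie beyond the injury scar toward the bark edge.
2007 − 642 = 1365 CE.

1365 CE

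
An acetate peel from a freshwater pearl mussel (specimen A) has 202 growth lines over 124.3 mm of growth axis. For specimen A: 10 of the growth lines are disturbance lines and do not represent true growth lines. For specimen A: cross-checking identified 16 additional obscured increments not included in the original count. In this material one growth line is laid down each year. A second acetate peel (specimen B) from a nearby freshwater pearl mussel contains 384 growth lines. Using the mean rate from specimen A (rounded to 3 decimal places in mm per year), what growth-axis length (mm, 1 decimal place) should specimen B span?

229.6 mm

Specimen A: adjusted count: 202 − 10 + 16 = 208 growth lines.
A: Extension rate ≈ 124.3 / 208 = 0.598 mm per year.
For B, 0.598 mm/year × 384 years = 229.6 mm.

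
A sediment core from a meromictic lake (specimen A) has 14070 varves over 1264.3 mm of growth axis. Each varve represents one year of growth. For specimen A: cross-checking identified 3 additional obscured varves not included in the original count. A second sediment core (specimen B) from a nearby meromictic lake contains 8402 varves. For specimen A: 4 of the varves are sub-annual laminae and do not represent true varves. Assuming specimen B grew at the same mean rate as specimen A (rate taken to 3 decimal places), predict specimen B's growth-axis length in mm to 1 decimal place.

756.2 mm

Specimen A: true varve count = 14070 − 4 + 3 = 14069.
A: Mean rate = 1264.3 mm / 14069 years ≈ 0.090 mm/year.
B's length ≈ 0.090 × 8402 = 756.2 mm.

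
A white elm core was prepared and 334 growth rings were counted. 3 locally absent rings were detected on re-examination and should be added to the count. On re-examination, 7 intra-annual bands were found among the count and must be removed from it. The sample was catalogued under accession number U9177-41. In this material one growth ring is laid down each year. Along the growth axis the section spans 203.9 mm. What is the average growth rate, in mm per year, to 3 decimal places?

0.618 mm per year

After corrections the count is 334 − 7 + 3 = 330 growth rings.
203.9 mm over 330 years gives 203.9 / 330 ≈ 0.618 mm per year.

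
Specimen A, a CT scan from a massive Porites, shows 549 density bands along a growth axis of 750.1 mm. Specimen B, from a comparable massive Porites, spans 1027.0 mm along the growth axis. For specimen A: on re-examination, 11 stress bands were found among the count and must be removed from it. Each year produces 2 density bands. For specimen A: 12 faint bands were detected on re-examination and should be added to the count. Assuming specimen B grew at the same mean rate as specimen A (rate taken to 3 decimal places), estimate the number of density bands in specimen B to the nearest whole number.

753 density bands

Specimen A: true density band count = 549 − 11 + 12 = 550.
Specimen A: with 2 density bands per year, 550 / 2 = 275 years.
A: Extension rate ≈ 750.1 / 275 = 2.728 mm/yr.
For B, 1027.0 / 2.728 = 376.47 years; at 2 density bands per year that is 376.47 × 2 ≈ 753 density bands.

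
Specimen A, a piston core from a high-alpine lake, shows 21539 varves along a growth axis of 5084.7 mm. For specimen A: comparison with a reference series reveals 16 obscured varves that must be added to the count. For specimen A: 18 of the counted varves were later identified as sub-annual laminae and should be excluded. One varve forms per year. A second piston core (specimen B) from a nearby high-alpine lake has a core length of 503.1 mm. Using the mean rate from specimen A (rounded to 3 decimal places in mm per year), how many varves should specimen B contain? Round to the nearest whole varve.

Specimen A: after corrections the count is 21539 − 18 + 16 = 21537 varves.
A: Extension rate ≈ 5084.7 / 21537 = 0.236 mm/yr.
Specimen B: 503.1 mm / 0.236 mm per year = 2131.78 years ≈ 2132 varves.

2132 varves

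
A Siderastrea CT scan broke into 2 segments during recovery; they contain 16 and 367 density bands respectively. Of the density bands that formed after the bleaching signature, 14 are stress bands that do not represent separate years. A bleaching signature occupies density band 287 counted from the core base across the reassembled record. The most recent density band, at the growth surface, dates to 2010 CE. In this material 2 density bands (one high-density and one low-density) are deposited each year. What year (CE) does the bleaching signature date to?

1969 CE

Total density bands = 16 + 367 = 383.
The bleaching signature sits at density band 287 from the core base, so 383 − 287 = 96 density bands formed after it.
Excluding 14 false density bands: 96 − 14 = 82.
82 density bands at 2 per year is 82 / 2 = 41 years.
Counting back 41 years from 2010 CE places the bleaching signature in 2010 − 41 = 1969 CE.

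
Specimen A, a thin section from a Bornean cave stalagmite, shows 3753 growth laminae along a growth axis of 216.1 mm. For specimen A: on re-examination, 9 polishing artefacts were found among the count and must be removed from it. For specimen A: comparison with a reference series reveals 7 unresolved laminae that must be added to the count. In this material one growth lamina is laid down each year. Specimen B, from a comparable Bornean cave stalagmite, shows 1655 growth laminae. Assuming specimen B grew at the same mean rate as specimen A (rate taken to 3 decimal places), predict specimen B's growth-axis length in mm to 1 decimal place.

96.0 mm

Specimen A: true growth lamina count = 3753 − 9 + 7 = 3751.
A: Extension rate ≈ 216.1 / 3751 = 0.058 mm per year.
B's length ≈ 0.058 × 1655 = 96.0 mm.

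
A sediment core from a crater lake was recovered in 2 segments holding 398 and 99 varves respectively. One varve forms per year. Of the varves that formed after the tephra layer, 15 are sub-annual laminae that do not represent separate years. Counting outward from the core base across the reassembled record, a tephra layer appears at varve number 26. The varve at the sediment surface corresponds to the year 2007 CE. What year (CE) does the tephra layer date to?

1551 CE

Total varves = 398 + 99 = 497.
497 − 26 = 471 varves lie beyond the tephra layer toward the sediment surface.
Excluding 15 false varves: 471 − 15 = 456.
2007 − 456 = 1551 CE.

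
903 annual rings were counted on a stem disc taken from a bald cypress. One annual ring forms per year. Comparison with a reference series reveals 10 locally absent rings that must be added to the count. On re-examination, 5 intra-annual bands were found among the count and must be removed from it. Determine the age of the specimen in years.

908 yr

True annual ring count = 903 − 5 + 10 = 908.
With a one-to-one annual ring periodicity this is 908 years.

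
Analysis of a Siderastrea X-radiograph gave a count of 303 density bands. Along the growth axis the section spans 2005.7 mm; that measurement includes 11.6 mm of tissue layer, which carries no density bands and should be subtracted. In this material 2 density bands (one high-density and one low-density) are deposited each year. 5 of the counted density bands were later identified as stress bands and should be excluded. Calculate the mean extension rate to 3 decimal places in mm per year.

After corrections the count is 303 − 5 = 298 density bands.
With 2 density bands per year, 298 / 2 = 149 years.
The growth record spans 2005.7 − 11.6 = 1994.1 mm.
1994.1 mm over 149 years gives 1994.1 / 149 ≈ 13.383 mm per year.

13.383 mm per year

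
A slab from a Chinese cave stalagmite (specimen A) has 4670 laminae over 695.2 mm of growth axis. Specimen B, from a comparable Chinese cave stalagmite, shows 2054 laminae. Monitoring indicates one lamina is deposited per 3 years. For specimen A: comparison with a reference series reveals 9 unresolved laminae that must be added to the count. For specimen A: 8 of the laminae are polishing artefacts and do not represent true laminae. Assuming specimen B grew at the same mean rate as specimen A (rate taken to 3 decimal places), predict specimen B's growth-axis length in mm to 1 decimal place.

308.1 mm

Specimen A: adjusted count: 4670 − 8 + 9 = 4671 laminae.
Specimen A: multiplying by 3 years per lamina: 4671 × 3 = 14013 years.
A: 695.2 mm over 14013 years gives 695.2 / 14013 ≈ 0.050 mm/yr.
Specimen B: multiplying by 3 years per lamina: 2054 × 3 = 6162 years. Length of B = 0.050 × 6162 = 308.1 mm.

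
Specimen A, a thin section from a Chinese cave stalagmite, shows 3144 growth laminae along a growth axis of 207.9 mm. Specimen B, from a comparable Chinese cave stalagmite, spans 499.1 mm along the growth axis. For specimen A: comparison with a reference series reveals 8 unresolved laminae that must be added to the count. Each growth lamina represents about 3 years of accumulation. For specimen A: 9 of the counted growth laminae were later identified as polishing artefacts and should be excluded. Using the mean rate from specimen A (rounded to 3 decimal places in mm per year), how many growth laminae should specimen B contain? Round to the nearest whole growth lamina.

Specimen A: true growth lamina count = 3144 − 9 + 8 = 3143.
Specimen A: multiplying by 3 years per growth lamina: 3143 × 3 = 9429 years.
A: 207.9 mm over 9429 years gives 207.9 / 9429 ≈ 0.022 mm per year.
Specimen B: 499.1 mm / 0.022 mm per year = 22686.36 years; at 3 years per growth lamina that is 22686.36 / 3 ≈ 7562 growth laminae.

7562 growth laminae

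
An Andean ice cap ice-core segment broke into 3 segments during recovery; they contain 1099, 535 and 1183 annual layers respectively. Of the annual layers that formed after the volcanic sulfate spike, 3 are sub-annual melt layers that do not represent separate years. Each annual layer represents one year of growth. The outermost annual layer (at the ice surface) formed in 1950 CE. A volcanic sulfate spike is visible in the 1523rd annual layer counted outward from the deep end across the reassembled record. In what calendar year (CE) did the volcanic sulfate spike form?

659 CE

Total annual layers = 1099 + 535 + 1183 = 2817.
Between annual layer 1523 and the ice surface there are 2817 − 1523 = 1294 annual layers.
Excluding 3 false annual layers: 1294 − 3 = 1291.
Counting back 1291 years from 1950 CE places the volcanic sulfate spike in 1950 − 1291 = 659 CE.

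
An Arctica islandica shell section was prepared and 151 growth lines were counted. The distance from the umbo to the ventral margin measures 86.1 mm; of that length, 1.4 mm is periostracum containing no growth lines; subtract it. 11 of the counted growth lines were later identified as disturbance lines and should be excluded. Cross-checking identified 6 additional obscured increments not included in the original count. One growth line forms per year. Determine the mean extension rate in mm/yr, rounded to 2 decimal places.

0.58 mm/yr

True growth line count = 151 − 11 + 6 = 146.
Net length = 86.1 − 1.4 = 84.7 mm.
Mean rate = 84.7 mm / 146 years ≈ 0.58 mm/yr.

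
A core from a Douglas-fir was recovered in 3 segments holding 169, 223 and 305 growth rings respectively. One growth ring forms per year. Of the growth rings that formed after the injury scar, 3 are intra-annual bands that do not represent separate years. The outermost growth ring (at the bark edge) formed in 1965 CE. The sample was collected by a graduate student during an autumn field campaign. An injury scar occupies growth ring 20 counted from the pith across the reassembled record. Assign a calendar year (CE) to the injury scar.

1291 CE

Total growth rings = 169 + 223 + 305 = 697.
Between growth ring 20 and the bark edge there are 697 − 20 = 677 growth rings.
Excluding 3 false growth rings: 677 − 3 = 674.
1965 − 674 = 1291 CE.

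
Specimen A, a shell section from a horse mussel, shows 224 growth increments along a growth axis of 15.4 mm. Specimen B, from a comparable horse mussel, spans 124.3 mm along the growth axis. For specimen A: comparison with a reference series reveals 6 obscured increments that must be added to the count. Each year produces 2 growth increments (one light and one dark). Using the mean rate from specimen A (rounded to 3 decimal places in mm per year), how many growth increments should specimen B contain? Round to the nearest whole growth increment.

Specimen A: adjusted count: 224 + 6 = 230 growth increments.
Specimen A: with 2 growth increments per year, 230 / 2 = 115 years.
A: Mean rate = 15.4 mm / 115 years ≈ 0.134 mm/yr.
For B, 124.3 / 0.134 = 927.61 years; at 2 growth increments per year that is 927.61 × 2 ≈ 1855 growth increments.

1855 growth increments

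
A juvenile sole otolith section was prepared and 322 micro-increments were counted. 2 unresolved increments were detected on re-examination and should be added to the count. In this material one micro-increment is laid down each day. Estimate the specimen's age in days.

After corrections the count is 322 + 2 = 324 micro-increments.
One micro-increment per day makes the duration 324 days.

324 days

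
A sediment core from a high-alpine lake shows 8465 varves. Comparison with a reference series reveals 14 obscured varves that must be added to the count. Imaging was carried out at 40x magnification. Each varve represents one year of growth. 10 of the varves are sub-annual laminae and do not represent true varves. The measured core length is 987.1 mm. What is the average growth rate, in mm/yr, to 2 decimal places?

0.12 mm/yr

True varve count = 8465 − 10 + 14 = 8469.
987.1 mm over 8469 years gives 987.1 / 8469 ≈ 0.12 mm/yr.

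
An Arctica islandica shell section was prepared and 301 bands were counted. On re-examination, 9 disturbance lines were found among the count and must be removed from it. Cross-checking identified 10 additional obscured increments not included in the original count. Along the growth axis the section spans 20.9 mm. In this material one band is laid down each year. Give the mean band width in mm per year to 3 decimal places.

0.069 mm per year

Adjusted count: 301 − 9 + 10 = 302 bands.
Mean rate = 20.9 mm / 302 years ≈ 0.069 mm per year.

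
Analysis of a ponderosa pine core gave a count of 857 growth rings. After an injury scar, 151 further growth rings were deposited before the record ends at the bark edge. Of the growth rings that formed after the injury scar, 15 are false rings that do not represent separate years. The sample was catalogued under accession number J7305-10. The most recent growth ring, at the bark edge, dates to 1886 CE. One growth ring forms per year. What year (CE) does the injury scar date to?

1750 CE

151 growth rings formed after the injury scar.
Excluding 15 false growth rings: 151 − 15 = 136.
The growth ring at the bark edge is 1886 CE, so the injury scar dates to 1886 − 136 = 1750 CE.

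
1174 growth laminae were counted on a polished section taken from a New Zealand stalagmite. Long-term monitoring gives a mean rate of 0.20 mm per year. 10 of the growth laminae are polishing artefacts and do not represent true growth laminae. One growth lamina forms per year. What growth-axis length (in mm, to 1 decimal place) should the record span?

True growth lamina count = 1174 − 10 = 1164.
Predicted length = 0.20 mm/year × 1164 years = 232.8 mm.

232.8 mm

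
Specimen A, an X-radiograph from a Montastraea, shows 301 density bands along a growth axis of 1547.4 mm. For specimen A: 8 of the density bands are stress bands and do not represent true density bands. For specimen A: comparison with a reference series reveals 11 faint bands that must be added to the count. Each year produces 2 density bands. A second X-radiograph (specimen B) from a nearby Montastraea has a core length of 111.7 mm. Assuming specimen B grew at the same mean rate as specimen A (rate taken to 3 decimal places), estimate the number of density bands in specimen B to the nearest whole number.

Specimen A: correcting the raw count gives 301 − 8 + 11 = 304 true density bands.
Specimen A: 304 density bands at 2 per year is 304 / 2 = 152 years.
A: Extension rate ≈ 1547.4 / 152 = 10.180 mm/year.
For B, 111.7 / 10.180 = 10.97 years; at 2 density bands per year that is 10.97 × 2 ≈ 22 density bands.

22 density bands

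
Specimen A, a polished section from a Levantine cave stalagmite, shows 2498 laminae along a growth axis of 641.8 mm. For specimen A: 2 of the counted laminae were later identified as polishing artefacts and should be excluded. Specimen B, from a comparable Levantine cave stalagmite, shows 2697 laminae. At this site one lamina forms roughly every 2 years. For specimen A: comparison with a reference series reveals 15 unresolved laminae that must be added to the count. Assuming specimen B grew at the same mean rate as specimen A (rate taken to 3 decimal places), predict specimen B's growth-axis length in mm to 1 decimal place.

690.4 mm

Specimen A: true lamina count = 2498 − 2 + 15 = 2511.
Specimen A: multiplying by 2 years per lamina: 2511 × 2 = 5022 years.
A: 641.8 mm over 5022 years gives 641.8 / 5022 ≈ 0.128 mm/year.
Specimen B: 2697 laminae at 2 years each span 2697 × 2 = 5394 years. Length of B = 0.128 × 5394 = 690.4 mm.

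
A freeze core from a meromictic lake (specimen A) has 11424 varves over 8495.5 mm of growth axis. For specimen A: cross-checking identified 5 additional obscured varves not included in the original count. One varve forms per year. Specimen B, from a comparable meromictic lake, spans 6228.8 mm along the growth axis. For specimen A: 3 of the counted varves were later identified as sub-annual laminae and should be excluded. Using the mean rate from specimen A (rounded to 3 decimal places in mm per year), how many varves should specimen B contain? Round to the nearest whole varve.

8372 varves

Specimen A: after corrections the count is 11424 − 3 + 5 = 11426 varves.
A: 8495.5 mm over 11426 years gives 8495.5 / 11426 ≈ 0.744 mm/yr.
Specimen B: 6228.8 mm / 0.744 mm per year = 8372.04 years ≈ 8372 varves.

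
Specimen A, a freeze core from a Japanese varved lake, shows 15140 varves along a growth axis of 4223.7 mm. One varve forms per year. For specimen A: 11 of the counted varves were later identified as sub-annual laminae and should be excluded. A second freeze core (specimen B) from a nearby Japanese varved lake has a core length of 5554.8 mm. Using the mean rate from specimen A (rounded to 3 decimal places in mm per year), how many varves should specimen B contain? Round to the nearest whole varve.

19910 varves

Specimen A: after corrections the count is 15140 − 11 = 15129 varves.
A: Extension rate ≈ 4223.7 / 15129 = 0.279 mm/yr.
B spans 5554.8 / 0.279 = 19909.68 years ≈ 19910 varves.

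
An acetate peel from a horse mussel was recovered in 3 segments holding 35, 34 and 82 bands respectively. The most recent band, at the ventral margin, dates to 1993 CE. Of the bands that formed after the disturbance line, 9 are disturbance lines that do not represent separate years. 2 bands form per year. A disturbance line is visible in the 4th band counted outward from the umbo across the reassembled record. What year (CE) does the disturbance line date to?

Total bands = 35 + 34 + 82 = 151.
Between band 4 and the ventral margin there are 151 − 4 = 147 bands.
147 − 9 false = 138 true bands after the disturbance line.
Dividing by 2 bands per year: 138 / 2 = 69 years.
Counting back 69 years from 1993 CE places the disturbance line in 1993 − 69 = 1924 CE.

1924 CE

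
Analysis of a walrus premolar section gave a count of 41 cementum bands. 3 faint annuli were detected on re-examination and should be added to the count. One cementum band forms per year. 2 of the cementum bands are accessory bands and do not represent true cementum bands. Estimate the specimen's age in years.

42 years

After corrections the count is 41 − 2 + 3 = 42 cementum bands.
At one cementum band per year, that is 42 years.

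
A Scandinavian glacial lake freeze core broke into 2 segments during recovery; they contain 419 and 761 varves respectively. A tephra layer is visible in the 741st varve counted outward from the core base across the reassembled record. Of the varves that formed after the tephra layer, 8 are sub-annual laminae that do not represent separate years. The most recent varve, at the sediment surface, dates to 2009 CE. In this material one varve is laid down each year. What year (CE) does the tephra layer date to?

1578 CE

Total varves = 419 + 761 = 1180.
Between varve 741 and the sediment surface there are 1180 − 741 = 439 varves.
439 − 8 false = 431 true varves after the tephra layer.
The varve at the sediment surface is 2009 CE, so the tephra layer dates to 2009 − 431 = 1578 CE.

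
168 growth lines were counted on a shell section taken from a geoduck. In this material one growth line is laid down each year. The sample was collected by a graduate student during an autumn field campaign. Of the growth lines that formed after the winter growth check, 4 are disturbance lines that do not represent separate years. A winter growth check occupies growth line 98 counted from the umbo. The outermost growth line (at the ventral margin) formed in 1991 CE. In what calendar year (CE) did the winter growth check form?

168 − 98 = 70 growth lines lie beyond the winter growth check toward the ventral margin.
70 − 4 false = 66 true growth lines after the winter growth check.
1991 − 66 = 1925 CE.

1925 CE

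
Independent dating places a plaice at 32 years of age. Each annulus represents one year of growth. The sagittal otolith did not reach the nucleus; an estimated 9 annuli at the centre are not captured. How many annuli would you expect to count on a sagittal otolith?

23 annuli

At one annulus per year, 32 years correspond to 32 annuli.
Less the 9 uncaptured annuli: 32 − 9 = 23.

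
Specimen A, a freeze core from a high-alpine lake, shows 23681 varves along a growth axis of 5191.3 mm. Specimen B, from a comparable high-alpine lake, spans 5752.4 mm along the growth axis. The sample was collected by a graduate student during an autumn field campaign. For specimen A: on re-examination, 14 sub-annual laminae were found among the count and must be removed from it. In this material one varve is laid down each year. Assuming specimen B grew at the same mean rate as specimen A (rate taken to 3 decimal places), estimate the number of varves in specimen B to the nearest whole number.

Specimen A: correcting the raw count gives 23681 − 14 = 23667 true varves.
A: Extension rate ≈ 5191.3 / 23667 = 0.219 mm/year.
For B, 5752.4 / 0.219 = 26266.67 years ≈ 26267 varves.

26267 varves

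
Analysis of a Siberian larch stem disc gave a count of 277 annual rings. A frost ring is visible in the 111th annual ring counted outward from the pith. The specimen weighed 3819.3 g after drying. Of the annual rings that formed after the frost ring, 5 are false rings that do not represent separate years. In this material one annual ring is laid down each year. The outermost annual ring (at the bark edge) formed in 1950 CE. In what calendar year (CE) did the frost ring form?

277 − 111 = 166 annual rings lie beyond the frost ring toward the bark edge.
166 − 5 false = 161 true annual rings after the frost ring.
1950 − 161 = 1789 CE.

1789 CE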